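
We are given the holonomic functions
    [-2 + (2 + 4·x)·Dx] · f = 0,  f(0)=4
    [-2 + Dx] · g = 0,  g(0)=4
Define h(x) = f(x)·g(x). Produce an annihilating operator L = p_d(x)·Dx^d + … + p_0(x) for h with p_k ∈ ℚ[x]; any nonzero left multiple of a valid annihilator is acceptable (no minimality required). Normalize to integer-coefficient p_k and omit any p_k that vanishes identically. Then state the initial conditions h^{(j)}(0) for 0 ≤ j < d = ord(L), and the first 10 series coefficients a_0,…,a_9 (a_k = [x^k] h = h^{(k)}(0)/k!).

f: a_k = 4, 4, -2, 2, -5/2, 7/2, -21/4, 33/4, -429/32, 715/32, …
g: a_k = 4, 8, 8, 16/3, 8/3, 16/15, 16/45, 32/315, 8/315, 16/2835, …
f·g: L₀ = L_f ⊗_s L_g, ord ≤ 1·1.
L = (-3 - 4·x) + (1 + 2·x)·Dx  (order 1).
h: a_k = 16, 48, 56, 136/3, 22, 214/15, -89/45, 1123/105, -39551/2520, 88853/3240, …
ICs: h(0) = 16.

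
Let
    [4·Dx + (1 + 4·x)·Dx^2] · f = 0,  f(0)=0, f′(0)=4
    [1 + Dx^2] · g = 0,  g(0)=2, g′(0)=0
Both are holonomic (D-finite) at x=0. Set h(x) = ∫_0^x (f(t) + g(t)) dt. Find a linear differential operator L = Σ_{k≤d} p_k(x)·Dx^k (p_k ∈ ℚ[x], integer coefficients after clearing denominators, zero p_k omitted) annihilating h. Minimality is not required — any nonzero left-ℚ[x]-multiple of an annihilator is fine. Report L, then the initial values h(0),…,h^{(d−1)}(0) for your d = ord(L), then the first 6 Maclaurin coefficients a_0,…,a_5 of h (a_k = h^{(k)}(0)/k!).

L = (388 + 32·x + 64·x^2)·Dx^2 + (33 + 140·x + 48·x^2 + 64·x^3)·Dx^3 + (388 + 32·x + 64·x^2)·Dx^4 + (33 + 140·x + 48·x^2 + 64·x^3)·Dx^5  (order 5).
h: a_k = 0, 2, 2, -3, 16/3, -767/60, …
ICs: h(0) = 0, h′(0) = 2, h′′(0) = 4, h′′′(0) = -18, h′′′′(0) = 128.

f: a_k = 0, 4, -8, 64/3, -64, 1024/5, …
g: a_k = 2, 0, -1, 0, 1/12, 0, …
f+g: L₀ = lclm(L_f,L_g), ord ≤ 2+2.
h=∫h₀ ⇒ L = L₀·Dx.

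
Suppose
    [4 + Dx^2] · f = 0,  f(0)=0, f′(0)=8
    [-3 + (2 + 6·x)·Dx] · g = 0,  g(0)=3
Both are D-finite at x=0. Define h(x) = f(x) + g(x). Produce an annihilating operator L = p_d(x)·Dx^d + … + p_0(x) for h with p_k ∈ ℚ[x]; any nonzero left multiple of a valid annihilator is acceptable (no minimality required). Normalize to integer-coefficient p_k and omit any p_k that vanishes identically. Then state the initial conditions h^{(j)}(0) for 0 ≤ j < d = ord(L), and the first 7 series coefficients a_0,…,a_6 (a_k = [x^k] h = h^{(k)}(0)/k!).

L = (-516 - 1152·x - 1728·x^2) + (56 + 936·x + 3456·x^2 + 3456·x^3)·Dx + (-129 - 288·x - 432·x^2)·Dx^2 + (14 + 234·x + 864·x^2 + 864·x^3)·Dx^3  (order 3).
h: a_k = 3, 25/2, -27/8, -13/48, -1215/128, 80641/3840, -45927/1024, …
ICs: h(0) = 3, h′(0) = 25/2, h′′(0) = -27/4.

f: a_k = 0, 8, 0, -16/3, 0, 16/15, 0, …
g: a_k = 3, 9/2, -27/8, 81/16, -1215/128, 5103/256, -45927/1024, …
Weyl lclm of L_f,L_g ⇒ L₀ (ord ≤ 3).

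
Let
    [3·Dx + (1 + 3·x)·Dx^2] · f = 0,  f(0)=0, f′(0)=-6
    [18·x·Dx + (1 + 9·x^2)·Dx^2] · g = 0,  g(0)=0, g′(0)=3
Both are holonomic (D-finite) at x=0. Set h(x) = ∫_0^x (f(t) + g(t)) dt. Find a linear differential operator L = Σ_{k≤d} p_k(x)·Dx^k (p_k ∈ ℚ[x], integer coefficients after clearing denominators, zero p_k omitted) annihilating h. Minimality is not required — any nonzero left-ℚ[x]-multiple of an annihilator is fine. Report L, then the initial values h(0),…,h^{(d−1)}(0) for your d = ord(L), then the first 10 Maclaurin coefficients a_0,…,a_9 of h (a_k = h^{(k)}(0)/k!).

L = (-18 - 162·x + 486·x^2 + 486·x^3)·Dx^2 + (-12 - 36·x + 972·x^3 + 972·x^4)·Dx^3 + (-1 + 3·x + 18·x^2 + 54·x^3 + 243·x^4 + 243·x^5)·Dx^4  (order 4).
h: a_k = 0, 0, -3/2, 3, -27/4, 81/10, -81/10, 243/7, -6561/56, 729/4, …
ICs: h(0) = 0, h′(0) = 0, h′′(0) = -3, h′′′(0) = 18.

f: a_k = 0, -6, 9, -18, 81/2, -486/5, 243, -4374/7, 6561/4, -4374, …
g: a_k = 0, 3, 0, -9, 0, 243/5, 0, -2187/7, 0, 2187, …
f+g: L₀ = lclm(L_f,L_g), ord ≤ 2+2.
Integrate: L := L₀·Dx.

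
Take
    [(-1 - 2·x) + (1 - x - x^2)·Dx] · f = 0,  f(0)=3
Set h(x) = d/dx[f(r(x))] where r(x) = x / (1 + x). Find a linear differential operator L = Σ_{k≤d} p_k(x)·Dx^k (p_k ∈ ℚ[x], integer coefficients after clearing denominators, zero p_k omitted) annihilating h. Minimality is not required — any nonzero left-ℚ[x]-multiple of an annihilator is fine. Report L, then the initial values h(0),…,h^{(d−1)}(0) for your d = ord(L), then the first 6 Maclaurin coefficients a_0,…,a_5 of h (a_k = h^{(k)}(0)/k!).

f: a_k = 3, 3, 6, 9, 15, 24, …
Change of var in L_f (x↦r) gives L₀.
h₀' ⇒ L via d/dx closure of L₀.
L = (2 + 6·x + 12·x^2 + 6·x^3) + (-1 - 5·x - 6·x^2 + x^3 + 3·x^4)·Dx  (order 1).
h: a_k = 3, 6, 0, 12, -15, 36, …
ICs: h(0) = 3.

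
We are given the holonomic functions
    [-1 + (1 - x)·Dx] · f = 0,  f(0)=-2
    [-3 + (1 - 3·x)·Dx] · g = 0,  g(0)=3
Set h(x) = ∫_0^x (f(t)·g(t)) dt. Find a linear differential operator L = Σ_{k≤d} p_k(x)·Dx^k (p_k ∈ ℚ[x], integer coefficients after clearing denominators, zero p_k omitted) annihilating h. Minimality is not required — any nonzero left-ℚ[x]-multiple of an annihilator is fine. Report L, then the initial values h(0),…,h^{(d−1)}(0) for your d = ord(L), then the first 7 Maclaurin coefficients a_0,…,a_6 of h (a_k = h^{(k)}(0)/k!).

f: a_k = -2, -2, -2, -2, -2, -2, -2, …
g: a_k = 3, 9, 27, 81, 243, 729, 2187, …
h₀=f·g: eliminate ⇒ L₀, order ≤ 1·1.
∫: right-multiply L₀ by Dx.
L = (-4 + 6·x)·Dx + (1 - 4·x + 3·x^2)·Dx^2  (order 2).
h: a_k = 0, -6, -12, -26, -60, -726/5, -364, …
ICs: h(0) = 0, h′(0) = -6.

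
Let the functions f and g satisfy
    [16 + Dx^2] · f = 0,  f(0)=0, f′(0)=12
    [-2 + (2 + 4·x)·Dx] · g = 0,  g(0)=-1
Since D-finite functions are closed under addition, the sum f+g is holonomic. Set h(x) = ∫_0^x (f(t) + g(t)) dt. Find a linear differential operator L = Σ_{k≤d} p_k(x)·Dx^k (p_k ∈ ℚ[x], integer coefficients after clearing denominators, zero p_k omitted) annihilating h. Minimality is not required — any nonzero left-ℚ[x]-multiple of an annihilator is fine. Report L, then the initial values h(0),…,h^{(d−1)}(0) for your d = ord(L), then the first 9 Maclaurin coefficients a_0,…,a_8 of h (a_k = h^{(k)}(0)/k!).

f: a_k = 0, 12, 0, -32, 0, 128/5, 0, -1024/105, 0, …
g: a_k = -1, -1, 1/2, -1/2, 5/8, -7/8, 21/16, -33/16, 429/128, …
L₀ := lclm(L_f,L_g); ord L₀ ≤ 2+1.
∫: right-multiply L₀ by Dx.
L = (-304 - 1024·x - 1024·x^2)·Dx + (240 + 1504·x + 3072·x^2 + 2048·x^3)·Dx^2 + (-19 - 64·x - 64·x^2)·Dx^3 + (15 + 94·x + 192·x^2 + 128·x^3)·Dx^4  (order 4).
h: a_k = 0, -1, 11/2, 1/6, -65/8, 1/8, 989/240, 3/16, -19849/13440, …
ICs: h(0) = 0, h′(0) = -1, h′′(0) = 11, h′′′(0) = 1.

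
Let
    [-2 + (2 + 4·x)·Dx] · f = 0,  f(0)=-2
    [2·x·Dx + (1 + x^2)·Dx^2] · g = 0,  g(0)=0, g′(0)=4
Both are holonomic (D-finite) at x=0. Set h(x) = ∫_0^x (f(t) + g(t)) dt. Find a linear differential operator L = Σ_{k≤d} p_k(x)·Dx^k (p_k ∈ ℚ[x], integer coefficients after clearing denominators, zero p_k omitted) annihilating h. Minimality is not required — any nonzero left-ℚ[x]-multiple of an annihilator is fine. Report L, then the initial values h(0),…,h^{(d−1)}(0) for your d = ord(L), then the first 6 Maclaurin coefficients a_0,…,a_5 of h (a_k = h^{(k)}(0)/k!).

f: a_k = -2, -2, 1, -1, 5/4, -7/4, …
g: a_k = 0, 4, 0, -4/3, 0, 4/5, …
f+g: L₀ = lclm(L_f,L_g), ord ≤ 1+2.
∫: right-multiply L₀ by Dx.
L = (-2 - 10·x + 6·x^2 + 6·x^3)·Dx^2 + (-5 - 8·x - 8·x^2 + 24·x^3 + 21·x^4)·Dx^3 + (-1 + 6·x^2 + 6·x^3 + 7·x^4 + 6·x^5)·Dx^4  (order 4).
h: a_k = 0, -2, 1, 1/3, -7/12, 1/4, …
ICs: h(0) = 0, h′(0) = -2, h′′(0) = 2, h′′′(0) = 2.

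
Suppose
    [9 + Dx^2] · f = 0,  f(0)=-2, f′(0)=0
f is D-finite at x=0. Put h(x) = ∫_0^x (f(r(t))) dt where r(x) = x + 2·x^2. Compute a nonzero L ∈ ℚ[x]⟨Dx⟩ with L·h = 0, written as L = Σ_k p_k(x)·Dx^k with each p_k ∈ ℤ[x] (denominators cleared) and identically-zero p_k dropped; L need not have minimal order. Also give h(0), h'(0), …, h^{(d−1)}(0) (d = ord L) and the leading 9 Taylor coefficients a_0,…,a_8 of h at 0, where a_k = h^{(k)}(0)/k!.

f: a_k = -2, 0, 9, 0, -27/4, 0, 81/40, 0, -729/2240, …
f∘r: x↦r, Dx↦Dx/r' in L_f ⇒ L₀.
Integrate: L := L₀·Dx.
L = (9 + 108·x + 432·x^2 + 576·x^3)·Dx - 4·Dx^2 + (1 + 4·x)·Dx^3  (order 3).
h: a_k = 0, -2, 0, 3, 9, 117/20, -9, -6399/280, -1917/80, …
ICs: h(0) = 0, h′(0) = -2, h′′(0) = 0.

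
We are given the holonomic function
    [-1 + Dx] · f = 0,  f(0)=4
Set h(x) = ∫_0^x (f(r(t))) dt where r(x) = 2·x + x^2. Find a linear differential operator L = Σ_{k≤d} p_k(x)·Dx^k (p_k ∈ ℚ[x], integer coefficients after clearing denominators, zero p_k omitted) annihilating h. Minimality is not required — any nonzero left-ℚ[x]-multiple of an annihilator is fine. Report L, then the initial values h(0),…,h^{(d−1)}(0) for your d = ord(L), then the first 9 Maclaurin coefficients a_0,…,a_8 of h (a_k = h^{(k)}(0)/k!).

f: a_k = 4, 4, 2, 2/3, 1/6, 1/30, 1/180, 1/1260, 1/10080, …
f∘r: x↦r, Dx↦Dx/r' in L_f ⇒ L₀.
∫: right-multiply L₀ by Dx.
L = (-2 - 2·x)·Dx + Dx^2  (order 2).
h: a_k = 0, 4, 4, 4, 10/3, 38/15, 26/15, 346/315, 407/630, …
ICs: h(0) = 0, h′(0) = 4.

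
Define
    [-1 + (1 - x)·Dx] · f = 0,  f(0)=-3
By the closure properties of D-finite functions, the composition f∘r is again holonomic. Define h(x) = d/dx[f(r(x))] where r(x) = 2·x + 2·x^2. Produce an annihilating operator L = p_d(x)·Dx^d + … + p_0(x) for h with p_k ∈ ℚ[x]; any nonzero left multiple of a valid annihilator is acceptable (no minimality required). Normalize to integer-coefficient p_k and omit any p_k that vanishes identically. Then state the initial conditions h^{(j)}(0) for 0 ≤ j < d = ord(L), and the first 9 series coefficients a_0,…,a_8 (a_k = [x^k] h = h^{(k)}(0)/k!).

L = (6 + 12·x + 12·x^2) + (-1 + 6·x^2 + 4·x^3)·Dx  (order 1).
h: a_k = -6, -36, -144, -528, -1800, -5904, -18816, -58752, -180576, …
ICs: h(0) = -6.

f: a_k = -3, -3, -3, -3, -3, -3, -3, -3, -3, …
Substitute x→r, Dx→(1/r')Dx; clear ⇒ L₀.
h₀' ⇒ L via d/dx closure of L₀.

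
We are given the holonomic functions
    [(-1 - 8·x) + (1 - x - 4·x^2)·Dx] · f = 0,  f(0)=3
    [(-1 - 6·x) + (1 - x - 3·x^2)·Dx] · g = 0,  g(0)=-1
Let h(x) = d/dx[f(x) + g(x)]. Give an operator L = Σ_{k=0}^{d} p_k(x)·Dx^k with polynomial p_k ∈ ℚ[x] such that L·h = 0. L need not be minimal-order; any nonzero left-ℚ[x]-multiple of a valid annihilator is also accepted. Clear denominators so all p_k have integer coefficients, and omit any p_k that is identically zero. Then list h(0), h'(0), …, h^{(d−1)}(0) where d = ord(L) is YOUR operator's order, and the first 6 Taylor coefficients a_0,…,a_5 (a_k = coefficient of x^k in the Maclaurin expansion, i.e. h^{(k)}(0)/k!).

f: a_k = 3, 3, 15, 27, 87, 195, …
g: a_k = -1, -1, -4, -7, -19, -40, …
L₀ := lclm(L_f,L_g); ord L₀ ≤ 1+1.
Differentiate: ansatz ord ≤ ord L₀ ⇒ L.
L = (-6 - 456·x - 720·x^2 - 2904·x^3 - 6834·x^4 - 15264·x^5 + 5184·x^6) + (6 + 78·x + 246·x^2 + 216·x^3 + 645·x^4 - 6690·x^5 - 8352·x^6 + 3456·x^7)·Dx + (-1 + 2·x - 15·x^2 - 54·x^3 + 328·x^4 + 315·x^5 - 1091·x^6 - 816·x^7 + 432·x^8)·Dx^2  (order 2).
h: a_k = 2, 22, 60, 272, 775, 2676, …
ICs: h(0) = 2, h′(0) = 22.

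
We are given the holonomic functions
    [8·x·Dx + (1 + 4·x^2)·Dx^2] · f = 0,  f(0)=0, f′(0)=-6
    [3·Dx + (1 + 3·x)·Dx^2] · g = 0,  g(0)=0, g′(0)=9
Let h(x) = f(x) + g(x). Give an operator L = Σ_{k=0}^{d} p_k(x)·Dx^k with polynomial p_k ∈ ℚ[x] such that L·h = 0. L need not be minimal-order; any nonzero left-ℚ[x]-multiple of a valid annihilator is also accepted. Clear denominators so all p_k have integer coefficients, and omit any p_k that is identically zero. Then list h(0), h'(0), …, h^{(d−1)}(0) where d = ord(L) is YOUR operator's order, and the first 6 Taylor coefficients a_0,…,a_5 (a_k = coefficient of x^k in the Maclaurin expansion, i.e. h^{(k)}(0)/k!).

L = (-24 - 216·x + 288·x^2 + 288·x^3)·Dx + (-26 - 48·x - 120·x^2 + 576·x^3 + 576·x^4)·Dx^2 + (-3 - x + 24·x^2 + 32·x^3 + 144·x^4 + 144·x^5)·Dx^3  (order 3).
h: a_k = 0, 3, -27/2, 35, -243/4, 633/5, …
ICs: h(0) = 0, h′(0) = 3, h′′(0) = -27.

f: a_k = 0, -6, 0, 8, 0, -96/5, …
g: a_k = 0, 9, -27/2, 27, -243/4, 729/5, …
Sum ⇒ L₀ = lclm(L_f,L_g) in ℚ(x)⟨Dx⟩.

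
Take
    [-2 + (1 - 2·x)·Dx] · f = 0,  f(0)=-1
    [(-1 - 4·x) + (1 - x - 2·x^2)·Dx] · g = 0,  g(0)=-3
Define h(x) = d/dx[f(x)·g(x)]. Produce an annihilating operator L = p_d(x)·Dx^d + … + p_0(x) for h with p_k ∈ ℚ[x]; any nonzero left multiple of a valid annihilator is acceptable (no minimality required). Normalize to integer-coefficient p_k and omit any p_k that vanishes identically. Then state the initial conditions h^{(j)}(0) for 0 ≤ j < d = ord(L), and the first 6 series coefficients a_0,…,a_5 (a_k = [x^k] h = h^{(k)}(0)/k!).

L = (6 + 16·x + 16·x^2) + (-1 - x + 4·x^2 + 4·x^3)·Dx  (order 1).
h: a_k = 9, 54, 207, 684, 2025, 5634, …
ICs: h(0) = 9.

f: a_k = -1, -2, -4, -8, -16, -32, …
g: a_k = -3, -3, -9, -15, -33, -63, …
Sym-product of L_f,L_g gives L₀ (≤ ord 1).
h=h₀': d/dx-closure on L₀ ⇒ L.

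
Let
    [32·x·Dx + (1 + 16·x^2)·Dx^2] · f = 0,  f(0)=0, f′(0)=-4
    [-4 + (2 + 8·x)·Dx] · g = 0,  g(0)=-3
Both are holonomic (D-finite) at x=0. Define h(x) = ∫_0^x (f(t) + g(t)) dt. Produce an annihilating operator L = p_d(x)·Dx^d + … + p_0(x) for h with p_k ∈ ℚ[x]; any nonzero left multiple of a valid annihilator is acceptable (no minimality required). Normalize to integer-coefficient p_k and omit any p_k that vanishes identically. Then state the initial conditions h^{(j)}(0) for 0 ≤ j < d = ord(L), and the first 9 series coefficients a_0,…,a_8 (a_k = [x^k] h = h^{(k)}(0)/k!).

L = (-32 - 320·x + 1536·x^2 + 3072·x^3)·Dx^2 + (-22 - 128·x + 320·x^2 + 6144·x^3 + 10752·x^4)·Dx^3 + (-1 + 12·x + 96·x^2 + 384·x^3 + 1792·x^4 + 3072·x^5)·Dx^4  (order 4).
h: a_k = 0, -3, -5, 2, 7/3, 6, -722/15, 36, 1355/7, …
ICs: h(0) = 0, h′(0) = -3, h′′(0) = -10, h′′′(0) = 12.

f: a_k = 0, -4, 0, 64/3, 0, -1024/5, 0, 16384/7, 0, …
g: a_k = -3, -6, 6, -12, 30, -84, 252, -792, 2574, …
L₀ := lclm(L_f,L_g); ord L₀ ≤ 2+1.
∫: right-multiply L₀ by Dx.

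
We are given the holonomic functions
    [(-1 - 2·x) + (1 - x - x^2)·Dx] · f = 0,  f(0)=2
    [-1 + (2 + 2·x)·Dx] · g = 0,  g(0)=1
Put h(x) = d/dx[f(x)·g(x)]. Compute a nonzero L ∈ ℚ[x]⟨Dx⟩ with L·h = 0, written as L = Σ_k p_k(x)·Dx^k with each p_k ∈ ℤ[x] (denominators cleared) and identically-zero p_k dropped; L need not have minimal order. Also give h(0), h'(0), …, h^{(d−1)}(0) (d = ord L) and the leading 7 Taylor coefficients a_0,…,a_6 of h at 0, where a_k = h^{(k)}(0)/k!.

L = (19 + 66·x + 81·x^2 + 50·x^3 + 15·x^4) + (-6 - 10·x + 6·x^2 + 26·x^3 + 22·x^4 + 6·x^5)·Dx  (order 1).
h: a_k = 3, 19/2, 189/8, 803/16, 13105/128, 50661/256, 383425/1024, …
ICs: h(0) = 3.

f: a_k = 2, 2, 4, 6, 10, 16, 26, …
g: a_k = 1, 1/2, -1/8, 1/16, -5/128, 7/256, -21/1024, …
Product ⇒ symmetric product L₀, ord ≤ 1.
h=h₀': d/dx-closure on L₀ ⇒ L.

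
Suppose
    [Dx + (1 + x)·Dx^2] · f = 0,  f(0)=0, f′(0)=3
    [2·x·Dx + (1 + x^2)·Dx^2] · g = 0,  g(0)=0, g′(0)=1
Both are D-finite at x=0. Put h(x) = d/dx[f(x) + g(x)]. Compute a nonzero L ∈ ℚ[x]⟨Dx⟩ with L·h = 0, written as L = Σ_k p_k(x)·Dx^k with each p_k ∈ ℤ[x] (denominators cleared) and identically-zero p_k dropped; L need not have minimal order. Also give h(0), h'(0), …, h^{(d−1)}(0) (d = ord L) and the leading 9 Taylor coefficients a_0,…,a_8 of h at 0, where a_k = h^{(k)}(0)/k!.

L = (-2 - 6·x + 6·x^2 + 2·x^3) + (-4 - 4·x + 12·x^3 + 4·x^4)·Dx + (-1 + x + 2·x^2 + 2·x^3 + 3·x^4 + x^5)·Dx^2  (order 2).
h: a_k = 4, -3, 2, -3, 4, -3, 2, -3, 4, …
ICs: h(0) = 4, h′(0) = -3.

f: a_k = 0, 3, -3/2, 1, -3/4, 3/5, -1/2, 3/7, -3/8, …
g: a_k = 0, 1, 0, -1/3, 0, 1/5, 0, -1/7, 0, …
L₀ := lclm(L_f,L_g); ord L₀ ≤ 2+2.
Derive L from L₀ (diff closure).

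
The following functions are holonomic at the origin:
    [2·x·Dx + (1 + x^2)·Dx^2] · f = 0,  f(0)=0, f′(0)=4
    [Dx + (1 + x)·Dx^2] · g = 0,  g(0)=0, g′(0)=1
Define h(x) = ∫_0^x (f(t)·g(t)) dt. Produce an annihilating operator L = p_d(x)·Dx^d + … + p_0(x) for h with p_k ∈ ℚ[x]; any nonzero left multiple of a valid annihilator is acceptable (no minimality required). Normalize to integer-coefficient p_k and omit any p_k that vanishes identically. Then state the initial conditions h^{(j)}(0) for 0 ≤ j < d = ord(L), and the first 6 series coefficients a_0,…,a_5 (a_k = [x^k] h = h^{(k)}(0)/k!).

L = (24 + 44·x + 80·x^2 + 156·x^3 + 120·x^4 + 52·x^5 + 4·x^7)·Dx^2 + (18 + 124·x + 308·x^2 + 484·x^3 + 544·x^4 + 372·x^5 + 140·x^6 + 12·x^7 + 14·x^8)·Dx^3 + (12 + 64·x + 192·x^2 + 312·x^3 + 360·x^4 + 312·x^5 + 192·x^6 + 72·x^7 + 12·x^8 + 8·x^9)·Dx^4 + (5 + 18·x + 37·x^2 + 56·x^3 + 66·x^4 + 60·x^5 + 42·x^6 + 24·x^7 + 9·x^8 + 2·x^9 + x^10)·Dx^5  (order 5).
h: a_k = 0, 0, 0, 4/3, -1/2, 0, …
ICs: h(0) = 0, h′(0) = 0, h′′(0) = 0, h′′′(0) = 8, h′′′′(0) = -12.

f: a_k = 0, 4, 0, -4/3, 0, 4/5, …
g: a_k = 0, 1, -1/2, 1/3, -1/4, 1/5, …
L₀ := L_f ⊗_s L_g (sym. prod.), ord ≤ 4.
∫: right-multiply L₀ by Dx.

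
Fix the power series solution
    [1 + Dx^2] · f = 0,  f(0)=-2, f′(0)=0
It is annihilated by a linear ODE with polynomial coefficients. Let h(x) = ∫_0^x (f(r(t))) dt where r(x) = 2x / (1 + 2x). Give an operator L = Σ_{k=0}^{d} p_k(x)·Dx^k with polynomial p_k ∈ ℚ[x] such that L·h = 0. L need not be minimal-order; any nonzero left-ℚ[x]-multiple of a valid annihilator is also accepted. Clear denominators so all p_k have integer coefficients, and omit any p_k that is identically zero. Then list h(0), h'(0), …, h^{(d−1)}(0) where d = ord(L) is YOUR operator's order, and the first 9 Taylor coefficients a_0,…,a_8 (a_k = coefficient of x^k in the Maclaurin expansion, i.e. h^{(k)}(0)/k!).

f: a_k = -2, 0, 1, 0, -1/12, 0, 1/360, 0, -1/20160, …
Change of var in L_f (x↦r) gives L₀.
∫: right-multiply L₀ by Dx.
L = 4·Dx + (4 + 24·x + 48·x^2 + 32·x^3)·Dx^2 + (1 + 8·x + 24·x^2 + 32·x^3 + 16·x^4)·Dx^3  (order 3).
h: a_k = 0, -2, 0, 4/3, -4, 28/3, -176/9, 12008/315, -348/5, …
ICs: h(0) = 0, h′(0) = -2, h′′(0) = 0.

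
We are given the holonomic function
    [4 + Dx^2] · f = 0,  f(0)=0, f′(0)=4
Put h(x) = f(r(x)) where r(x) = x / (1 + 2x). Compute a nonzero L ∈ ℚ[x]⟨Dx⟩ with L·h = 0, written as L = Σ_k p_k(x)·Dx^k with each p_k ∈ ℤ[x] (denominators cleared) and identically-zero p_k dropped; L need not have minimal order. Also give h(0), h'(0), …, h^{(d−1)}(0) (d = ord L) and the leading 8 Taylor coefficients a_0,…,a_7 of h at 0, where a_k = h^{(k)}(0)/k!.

f: a_k = 0, 4, 0, -8/3, 0, 8/15, 0, -16/315, …
Change of var in L_f (x↦r) gives L₀.
L = 4 + (4 + 24·x + 48·x^2 + 32·x^3)·Dx + (1 + 8·x + 24·x^2 + 32·x^3 + 16·x^4)·Dx^2  (order 2).
h: a_k = 0, 4, -8, 40/3, -16, 8/15, 80, -110896/315, …
ICs: h(0) = 0, h′(0) = 4.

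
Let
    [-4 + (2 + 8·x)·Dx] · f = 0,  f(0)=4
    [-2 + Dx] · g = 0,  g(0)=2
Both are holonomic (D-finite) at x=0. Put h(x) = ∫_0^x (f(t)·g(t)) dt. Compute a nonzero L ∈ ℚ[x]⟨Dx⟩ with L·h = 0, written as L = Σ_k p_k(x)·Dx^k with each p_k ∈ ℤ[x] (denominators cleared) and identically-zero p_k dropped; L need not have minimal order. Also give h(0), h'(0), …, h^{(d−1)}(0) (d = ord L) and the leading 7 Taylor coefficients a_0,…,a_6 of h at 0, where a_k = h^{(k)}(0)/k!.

L = (-4 - 8·x)·Dx + (1 + 4·x)·Dx^2  (order 2).
h: a_k = 0, 8, 16, 32/3, 32/3, -64/15, 896/45, …
ICs: h(0) = 0, h′(0) = 8.

f: a_k = 4, 8, -8, 16, -40, 112, -336, …
g: a_k = 2, 4, 4, 8/3, 4/3, 8/15, 8/45, …
f·g: L₀ = L_f ⊗_s L_g, ord ≤ 1·1.
∫: right-multiply L₀ by Dx.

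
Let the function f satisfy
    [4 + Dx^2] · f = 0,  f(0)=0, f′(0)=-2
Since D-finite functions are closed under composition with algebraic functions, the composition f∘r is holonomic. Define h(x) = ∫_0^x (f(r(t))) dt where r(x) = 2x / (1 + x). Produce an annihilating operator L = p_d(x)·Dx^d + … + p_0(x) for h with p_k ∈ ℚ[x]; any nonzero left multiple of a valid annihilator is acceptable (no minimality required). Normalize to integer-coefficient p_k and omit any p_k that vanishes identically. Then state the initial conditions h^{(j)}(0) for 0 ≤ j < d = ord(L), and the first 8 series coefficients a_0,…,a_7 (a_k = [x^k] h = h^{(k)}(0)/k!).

f: a_k = 0, -2, 0, 4/3, 0, -4/15, 0, 8/315, …
Change of var in L_f (x↦r) gives L₀.
h=∫₀ˣh₀: take L = L₀·Dx.
L = 16·Dx + (2 + 6·x + 6·x^2 + 2·x^3)·Dx^2 + (1 + 4·x + 6·x^2 + 4·x^3 + x^4)·Dx^3  (order 3).
h: a_k = 0, 0, -2, 4/3, 5/3, -28/5, 386/45, -60/7, …
ICs: h(0) = 0, h′(0) = 0, h′′(0) = -4.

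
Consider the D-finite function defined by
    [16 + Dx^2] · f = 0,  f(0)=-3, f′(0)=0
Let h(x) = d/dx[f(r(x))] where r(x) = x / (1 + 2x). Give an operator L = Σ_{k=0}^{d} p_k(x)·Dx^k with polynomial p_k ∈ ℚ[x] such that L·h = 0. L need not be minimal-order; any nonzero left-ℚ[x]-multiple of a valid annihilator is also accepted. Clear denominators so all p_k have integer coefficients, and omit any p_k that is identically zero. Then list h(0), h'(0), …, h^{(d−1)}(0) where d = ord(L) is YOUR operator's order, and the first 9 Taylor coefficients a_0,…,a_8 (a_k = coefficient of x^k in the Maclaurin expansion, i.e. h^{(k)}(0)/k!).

f: a_k = -3, 0, 24, 0, -32, 0, 256/15, 0, -512/105, …
L₀ from L_f via x↦r, Dx↦r'^{-1}Dx.
Derive L from L₀ (diff closure).
L = (40 + 96·x + 96·x^2) + (12 + 72·x + 144·x^2 + 96·x^3)·Dx + (1 + 8·x + 24·x^2 + 32·x^3 + 16·x^4)·Dx^2  (order 2).
h: a_k = 0, 48, -288, 1024, -2560, 19712/5, 10752/5, -4820992/105, 7938048/35, …
ICs: h(0) = 0, h′(0) = 48.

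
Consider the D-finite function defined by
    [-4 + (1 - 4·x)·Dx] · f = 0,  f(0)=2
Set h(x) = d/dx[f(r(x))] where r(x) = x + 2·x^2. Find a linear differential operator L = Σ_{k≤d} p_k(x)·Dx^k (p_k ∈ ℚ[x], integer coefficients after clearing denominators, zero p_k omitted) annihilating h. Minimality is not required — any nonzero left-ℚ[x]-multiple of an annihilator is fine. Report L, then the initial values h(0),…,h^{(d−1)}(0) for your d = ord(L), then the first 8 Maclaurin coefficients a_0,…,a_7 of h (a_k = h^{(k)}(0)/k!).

L = (12 + 48·x + 96·x^2) + (-1 + 24·x^2 + 32·x^3)·Dx  (order 1).
h: a_k = 8, 96, 768, 5632, 38400, 251904, 1605632, 10027008, …
ICs: h(0) = 8.

f: a_k = 2, 8, 32, 128, 512, 2048, 8192, 32768, …
Substitute x→r, Dx→(1/r')Dx; clear ⇒ L₀.
h₀' ⇒ L via d/dx closure of L₀.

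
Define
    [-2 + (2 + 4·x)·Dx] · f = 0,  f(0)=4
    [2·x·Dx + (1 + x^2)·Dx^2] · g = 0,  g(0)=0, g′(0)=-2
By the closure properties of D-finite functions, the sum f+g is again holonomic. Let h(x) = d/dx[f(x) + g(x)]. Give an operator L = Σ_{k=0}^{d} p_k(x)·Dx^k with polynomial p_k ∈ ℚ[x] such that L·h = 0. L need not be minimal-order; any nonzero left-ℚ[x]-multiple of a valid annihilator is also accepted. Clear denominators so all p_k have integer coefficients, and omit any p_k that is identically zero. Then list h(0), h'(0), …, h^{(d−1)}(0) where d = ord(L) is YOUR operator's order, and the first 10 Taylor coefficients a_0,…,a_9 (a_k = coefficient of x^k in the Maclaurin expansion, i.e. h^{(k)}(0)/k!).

L = (-2 - 10·x + 6·x^2 + 6·x^3) + (-5 - 8·x - 8·x^2 + 24·x^3 + 21·x^4)·Dx + (-1 + 6·x^2 + 6·x^3 + 7·x^4 + 6·x^5)·Dx^2  (order 2).
h: a_k = 2, -4, 8, -10, 31/2, -63/2, 239/4, -429/4, 6371/32, -12155/32, …
ICs: h(0) = 2, h′(0) = -4.

f: a_k = 4, 4, -2, 2, -5/2, 7/2, -21/4, 33/4, -429/32, 715/32, …
g: a_k = 0, -2, 0, 2/3, 0, -2/5, 0, 2/7, 0, -2/9, …
h₀=f+g: left-lcm gives L₀, ord ≤ 3.
Differentiate: ansatz ord ≤ ord L₀ ⇒ L.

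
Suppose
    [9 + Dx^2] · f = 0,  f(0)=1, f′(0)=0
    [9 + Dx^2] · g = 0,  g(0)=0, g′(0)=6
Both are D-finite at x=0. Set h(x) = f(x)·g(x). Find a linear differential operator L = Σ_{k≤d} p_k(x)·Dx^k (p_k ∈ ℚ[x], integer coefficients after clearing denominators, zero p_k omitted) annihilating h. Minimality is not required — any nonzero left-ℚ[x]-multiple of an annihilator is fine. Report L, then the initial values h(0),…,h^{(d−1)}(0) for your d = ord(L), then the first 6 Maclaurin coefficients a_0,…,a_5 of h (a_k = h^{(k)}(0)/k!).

L = 36·Dx + Dx^3  (order 3).
h: a_k = 0, 6, 0, -36, 0, 324/5, …
ICs: h(0) = 0, h′(0) = 6, h′′(0) = 0.

f: a_k = 1, 0, -9/2, 0, 27/8, 0, …
g: a_k = 0, 6, 0, -9, 0, 81/20, …
Product ⇒ symmetric product L₀, ord ≤ 4.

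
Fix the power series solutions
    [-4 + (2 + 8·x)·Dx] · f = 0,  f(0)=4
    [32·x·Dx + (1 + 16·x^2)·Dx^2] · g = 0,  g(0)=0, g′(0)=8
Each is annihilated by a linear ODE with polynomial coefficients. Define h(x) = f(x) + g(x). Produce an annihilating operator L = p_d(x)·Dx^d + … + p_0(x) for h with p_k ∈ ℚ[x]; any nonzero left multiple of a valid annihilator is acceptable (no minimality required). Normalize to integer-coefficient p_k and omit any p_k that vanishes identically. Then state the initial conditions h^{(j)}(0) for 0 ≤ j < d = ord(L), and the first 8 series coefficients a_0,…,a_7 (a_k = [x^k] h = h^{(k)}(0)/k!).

f: a_k = 4, 8, -8, 16, -40, 112, -336, 1056, …
g: a_k = 0, 8, 0, -128/3, 0, 2048/5, 0, -32768/7, …
f+g: L₀ = lclm(L_f,L_g), ord ≤ 1+2.
L = (-32 - 320·x + 1536·x^2 + 3072·x^3)·Dx + (-22 - 128·x + 320·x^2 + 6144·x^3 + 10752·x^4)·Dx^2 + (-1 + 12·x + 96·x^2 + 384·x^3 + 1792·x^4 + 3072·x^5)·Dx^3  (order 3).
h: a_k = 4, 16, -8, -80/3, -40, 2608/5, -336, -25376/7, …
ICs: h(0) = 4, h′(0) = 16, h′′(0) = -16.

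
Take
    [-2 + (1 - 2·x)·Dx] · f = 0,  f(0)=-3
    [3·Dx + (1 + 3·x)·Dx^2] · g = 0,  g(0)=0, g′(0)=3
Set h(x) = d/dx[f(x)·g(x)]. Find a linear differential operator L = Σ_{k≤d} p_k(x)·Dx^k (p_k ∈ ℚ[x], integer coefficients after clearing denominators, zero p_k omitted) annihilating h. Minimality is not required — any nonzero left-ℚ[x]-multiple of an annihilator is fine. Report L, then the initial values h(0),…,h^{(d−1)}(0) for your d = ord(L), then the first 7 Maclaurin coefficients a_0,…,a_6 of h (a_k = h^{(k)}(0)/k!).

L = 24 + 30·x·Dx + (-1 - x + 6·x^2)·Dx^2  (order 2).
h: a_k = -9, -9, -108, -45, -1683/2, 837/5, -30852/5, …
ICs: h(0) = -9, h′(0) = -9.

f: a_k = -3, -6, -12, -24, -48, -96, -192, …
g: a_k = 0, 3, -9/2, 9, -81/4, 243/5, -243/2, …
f·g: L₀ = L_f ⊗_s L_g, ord ≤ 1·2.
Differentiate: ansatz ord ≤ ord L₀ ⇒ L.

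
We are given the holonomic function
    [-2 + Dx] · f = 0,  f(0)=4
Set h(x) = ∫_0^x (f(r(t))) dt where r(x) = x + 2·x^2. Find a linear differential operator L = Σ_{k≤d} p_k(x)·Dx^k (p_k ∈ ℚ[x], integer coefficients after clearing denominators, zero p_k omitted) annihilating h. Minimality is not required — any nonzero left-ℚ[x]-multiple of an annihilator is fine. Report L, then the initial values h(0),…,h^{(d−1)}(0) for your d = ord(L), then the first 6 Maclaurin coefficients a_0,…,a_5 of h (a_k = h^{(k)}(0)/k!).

f: a_k = 4, 8, 8, 16/3, 8/3, 16/15, …
Substitute x→r, Dx→(1/r')Dx; clear ⇒ L₀.
h=∫h₀ ⇒ L = L₀·Dx.
L = (-2 - 8·x)·Dx + Dx^2  (order 2).
h: a_k = 0, 4, 4, 8, 28/3, 40/3, …
ICs: h(0) = 0, h′(0) = 4.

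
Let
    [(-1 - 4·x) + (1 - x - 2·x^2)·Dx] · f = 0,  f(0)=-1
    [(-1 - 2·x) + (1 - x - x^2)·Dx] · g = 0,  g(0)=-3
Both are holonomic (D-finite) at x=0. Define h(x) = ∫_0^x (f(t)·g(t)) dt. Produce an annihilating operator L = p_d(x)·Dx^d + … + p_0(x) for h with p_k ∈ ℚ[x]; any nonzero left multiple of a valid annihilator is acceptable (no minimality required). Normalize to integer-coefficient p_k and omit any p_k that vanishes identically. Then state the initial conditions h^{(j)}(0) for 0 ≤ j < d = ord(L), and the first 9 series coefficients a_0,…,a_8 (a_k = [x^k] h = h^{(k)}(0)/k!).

L = (-2 - 4·x + 9·x^2 + 8·x^3)·Dx + (1 - 2·x - 2·x^2 + 3·x^3 + 2·x^4)·Dx^2  (order 2).
h: a_k = 0, 3, 3, 6, 39/4, 18, 32, 411/7, 429/4, …
ICs: h(0) = 0, h′(0) = 3.

f: a_k = -1, -1, -3, -5, -11, -21, -43, -85, -171, …
g: a_k = -3, -3, -6, -9, -15, -24, -39, -63, -102, …
Product ⇒ symmetric product L₀, ord ≤ 1.
h=∫₀ˣh₀: take L = L₀·Dx.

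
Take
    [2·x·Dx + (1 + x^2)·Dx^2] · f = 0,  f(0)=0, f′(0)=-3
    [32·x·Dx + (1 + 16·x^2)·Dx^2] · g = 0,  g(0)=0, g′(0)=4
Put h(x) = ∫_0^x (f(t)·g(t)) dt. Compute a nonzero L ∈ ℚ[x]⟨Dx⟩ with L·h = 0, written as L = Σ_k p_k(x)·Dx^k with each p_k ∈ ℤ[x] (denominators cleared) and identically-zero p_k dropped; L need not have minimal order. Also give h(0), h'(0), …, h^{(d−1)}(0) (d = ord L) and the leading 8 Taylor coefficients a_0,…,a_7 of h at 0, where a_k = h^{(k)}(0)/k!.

f: a_k = 0, -3, 0, 1, 0, -3/5, 0, 3/7, …
g: a_k = 0, 4, 0, -64/3, 0, 1024/5, 0, -16384/7, …
L₀ := L_f ⊗_s L_g (sym. prod.), ord ≤ 4.
h=∫₀ˣh₀: take L = L₀·Dx.
L = (-384·x - 10880·x^3 - 16384·x^5 + 34816·x^7 + 98304·x^9)·Dx^2 + (-68 - 3916·x^2 - 19584·x^4 - 14336·x^6 + 121856·x^8 + 147456·x^10)·Dx^3 + (-136·x - 2632·x^3 - 6528·x^5 + 16448·x^7 + 69632·x^9 + 49152·x^11)·Dx^4 + (-1 - 34·x^2 - 305·x^4 + 4880·x^8 + 8704·x^10 + 4096·x^12)·Dx^5  (order 5).
h: a_k = 0, 0, 0, -4, 0, 68/5, 0, -9572/105, …
ICs: h(0) = 0, h′(0) = 0, h′′(0) = 0, h′′′(0) = -24, h′′′′(0) = 0.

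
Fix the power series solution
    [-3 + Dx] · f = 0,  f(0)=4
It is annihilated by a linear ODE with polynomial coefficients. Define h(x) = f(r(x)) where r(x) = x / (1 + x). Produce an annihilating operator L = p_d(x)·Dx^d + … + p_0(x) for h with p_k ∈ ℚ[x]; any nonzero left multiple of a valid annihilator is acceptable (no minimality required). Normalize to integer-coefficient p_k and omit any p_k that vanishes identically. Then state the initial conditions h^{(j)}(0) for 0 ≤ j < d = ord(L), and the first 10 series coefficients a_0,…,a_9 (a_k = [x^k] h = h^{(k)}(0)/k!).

f: a_k = 4, 12, 18, 18, 27/2, 81/10, 81/20, 243/140, 729/1120, 243/1120, …
L₀ from L_f via x↦r, Dx↦r'^{-1}Dx.
L = -3 + (1 + 2·x + x^2)·Dx  (order 1).
h: a_k = 4, 12, 6, -6, 3/2, 21/10, -69/20, 411/140, -1623/1120, -213/1120, …
ICs: h(0) = 4.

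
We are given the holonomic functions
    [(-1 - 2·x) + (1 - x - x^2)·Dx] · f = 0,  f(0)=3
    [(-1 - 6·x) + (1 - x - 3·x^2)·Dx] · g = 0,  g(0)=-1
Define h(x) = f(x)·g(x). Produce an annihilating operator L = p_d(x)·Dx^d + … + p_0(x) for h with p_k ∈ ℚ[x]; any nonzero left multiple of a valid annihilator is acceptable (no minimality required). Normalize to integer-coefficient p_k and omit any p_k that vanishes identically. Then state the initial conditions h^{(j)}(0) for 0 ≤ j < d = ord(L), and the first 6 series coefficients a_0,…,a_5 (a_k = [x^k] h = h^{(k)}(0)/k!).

L = (-2 - 6·x + 12·x^2 + 12·x^3) + (1 - 2·x - 3·x^2 + 4·x^3 + 3·x^4)·Dx  (order 1).
h: a_k = -3, -6, -21, -48, -126, -294, …
ICs: h(0) = -3.

f: a_k = 3, 3, 6, 9, 15, 24, …
g: a_k = -1, -1, -4, -7, -19, -40, …
Product ⇒ symmetric product L₀, ord ≤ 1.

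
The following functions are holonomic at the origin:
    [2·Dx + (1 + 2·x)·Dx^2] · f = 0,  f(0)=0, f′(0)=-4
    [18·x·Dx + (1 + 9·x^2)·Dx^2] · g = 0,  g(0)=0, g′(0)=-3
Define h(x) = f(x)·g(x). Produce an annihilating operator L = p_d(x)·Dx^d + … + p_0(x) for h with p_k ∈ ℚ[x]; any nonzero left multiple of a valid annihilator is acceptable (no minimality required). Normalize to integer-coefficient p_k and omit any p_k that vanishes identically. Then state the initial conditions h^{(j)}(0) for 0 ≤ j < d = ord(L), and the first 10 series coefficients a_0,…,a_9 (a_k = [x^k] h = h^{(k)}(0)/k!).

L = (792 + 3024·x + 22680·x^2 + 102384·x^3 + 174960·x^4 + 151632·x^5 + 104976·x^7)·Dx + (332 + 4752·x + 28908·x^2 + 127008·x^3 + 351216·x^4 + 542376·x^5 + 408240·x^6 + 157464·x^7 + 367416·x^8)·Dx^2 + (44 + 916·x + 6696·x^2 + 27252·x^3 + 85860·x^4 + 193428·x^5 + 279936·x^6 + 224532·x^7 + 157464·x^8 + 209952·x^9)·Dx^3 + (10 + 76·x + 418·x^2 + 1728·x^3 + 5391·x^4 + 12960·x^5 + 24948·x^6 + 34992·x^7 + 29889·x^8 + 26244·x^9 + 26244·x^10)·Dx^4  (order 4).
h: a_k = 0, 0, 12, -12, -20, 12, 924/5, -932/5, -996, 30132/35, …
ICs: h(0) = 0, h′(0) = 0, h′′(0) = 24, h′′′(0) = -72.

f: a_k = 0, -4, 4, -16/3, 8, -64/5, 64/3, -256/7, 64, -1024/9, …
g: a_k = 0, -3, 0, 9, 0, -243/5, 0, 2187/7, 0, -2187, …
f·g: L₀ = L_f ⊗_s L_g, ord ≤ 2·2.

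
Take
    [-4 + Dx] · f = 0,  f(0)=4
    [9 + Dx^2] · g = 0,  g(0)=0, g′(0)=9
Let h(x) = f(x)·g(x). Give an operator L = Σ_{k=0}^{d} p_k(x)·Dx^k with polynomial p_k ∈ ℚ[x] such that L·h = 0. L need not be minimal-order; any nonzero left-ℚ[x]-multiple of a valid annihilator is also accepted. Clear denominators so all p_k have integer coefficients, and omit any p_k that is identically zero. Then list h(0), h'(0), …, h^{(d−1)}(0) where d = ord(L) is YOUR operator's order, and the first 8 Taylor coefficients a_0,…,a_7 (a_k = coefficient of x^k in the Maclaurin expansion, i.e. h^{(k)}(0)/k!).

L = 25 - 8·Dx + Dx^2  (order 2).
h: a_k = 0, 36, 144, 234, 168, -237/10, -858/5, -25481/140, …
ICs: h(0) = 0, h′(0) = 36.

f: a_k = 4, 16, 32, 128/3, 128/3, 512/15, 1024/45, 4096/315, …
g: a_k = 0, 9, 0, -27/2, 0, 243/40, 0, -729/560, …
Sym-product of L_f,L_g gives L₀ (≤ ord 2).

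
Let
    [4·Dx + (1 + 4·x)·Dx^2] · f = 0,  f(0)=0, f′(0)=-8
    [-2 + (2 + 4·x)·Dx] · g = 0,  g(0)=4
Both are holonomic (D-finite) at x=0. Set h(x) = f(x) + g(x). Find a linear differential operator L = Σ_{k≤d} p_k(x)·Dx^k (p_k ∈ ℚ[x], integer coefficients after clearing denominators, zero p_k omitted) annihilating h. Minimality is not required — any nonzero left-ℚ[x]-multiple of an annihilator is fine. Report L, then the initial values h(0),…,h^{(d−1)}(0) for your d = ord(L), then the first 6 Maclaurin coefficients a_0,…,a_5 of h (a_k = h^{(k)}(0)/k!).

L = (20 + 16·x)·Dx + (29 + 104·x + 80·x^2)·Dx^2 + (3 + 22·x + 48·x^2 + 32·x^3)·Dx^3  (order 3).
h: a_k = 4, -4, 14, -122/3, 251/2, -4061/10, …
ICs: h(0) = 4, h′(0) = -4, h′′(0) = 28.

f: a_k = 0, -8, 16, -128/3, 128, -2048/5, …
g: a_k = 4, 4, -2, 2, -5/2, 7/2, …
Sum ⇒ L₀ = lclm(L_f,L_g) in ℚ(x)⟨Dx⟩.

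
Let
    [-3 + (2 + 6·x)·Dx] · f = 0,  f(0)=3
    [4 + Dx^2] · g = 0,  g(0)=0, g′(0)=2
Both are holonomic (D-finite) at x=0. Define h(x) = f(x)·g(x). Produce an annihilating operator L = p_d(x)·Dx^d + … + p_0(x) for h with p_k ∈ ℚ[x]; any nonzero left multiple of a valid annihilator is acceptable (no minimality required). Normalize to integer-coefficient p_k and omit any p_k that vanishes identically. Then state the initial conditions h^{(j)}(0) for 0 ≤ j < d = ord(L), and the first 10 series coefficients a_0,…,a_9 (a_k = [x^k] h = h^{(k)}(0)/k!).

L = (43 + 96·x + 144·x^2) + (-12 - 36·x)·Dx + (4 + 24·x + 36·x^2)·Dx^2  (order 2).
h: a_k = 0, 6, 9, -43/4, 33/8, -4379/320, 21963/640, -838883/10752, 6669683/35840, -1418299339/3096576, …
ICs: h(0) = 0, h′(0) = 6.

f: a_k = 3, 9/2, -27/8, 81/16, -1215/128, 5103/256, -45927/1024, 216513/2048, -8444007/32768, 42220035/65536, …
g: a_k = 0, 2, 0, -4/3, 0, 4/15, 0, -8/315, 0, 4/2835, …
Sym-product of L_f,L_g gives L₀ (≤ ord 2).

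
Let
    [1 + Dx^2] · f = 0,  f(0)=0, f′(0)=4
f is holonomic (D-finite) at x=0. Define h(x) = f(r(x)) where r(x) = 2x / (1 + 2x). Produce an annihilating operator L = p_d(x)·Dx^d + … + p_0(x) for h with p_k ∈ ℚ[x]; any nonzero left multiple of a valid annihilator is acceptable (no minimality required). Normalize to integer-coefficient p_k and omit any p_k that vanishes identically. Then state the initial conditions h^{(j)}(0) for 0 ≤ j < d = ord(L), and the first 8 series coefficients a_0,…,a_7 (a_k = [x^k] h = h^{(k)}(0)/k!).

f: a_k = 0, 4, 0, -2/3, 0, 1/30, 0, -1/1260, …
Change of var in L_f (x↦r) gives L₀.
L = 4 + (4 + 24·x + 48·x^2 + 32·x^3)·Dx + (1 + 8·x + 24·x^2 + 32·x^3 + 16·x^4)·Dx^2  (order 2).
h: a_k = 0, 8, -16, 80/3, -32, 16/15, 160, -221792/315, …
ICs: h(0) = 0, h′(0) = 8.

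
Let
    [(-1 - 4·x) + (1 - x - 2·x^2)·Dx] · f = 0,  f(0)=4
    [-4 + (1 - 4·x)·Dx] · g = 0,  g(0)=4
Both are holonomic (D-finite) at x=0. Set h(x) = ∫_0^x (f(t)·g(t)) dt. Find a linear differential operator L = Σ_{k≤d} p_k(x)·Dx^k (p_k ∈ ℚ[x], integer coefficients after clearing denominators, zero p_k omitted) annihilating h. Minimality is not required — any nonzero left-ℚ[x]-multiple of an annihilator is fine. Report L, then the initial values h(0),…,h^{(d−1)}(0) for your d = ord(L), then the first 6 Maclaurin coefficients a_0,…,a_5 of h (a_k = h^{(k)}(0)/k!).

L = (-5 + 4·x + 24·x^2)·Dx + (1 - 5·x + 2·x^2 + 8·x^3)·Dx^2  (order 2).
h: a_k = 0, 16, 40, 368/3, 388, 6384/5, …
ICs: h(0) = 0, h′(0) = 16.

f: a_k = 4, 4, 12, 20, 44, 84, …
g: a_k = 4, 16, 64, 256, 1024, 4096, …
L₀ := L_f ⊗_s L_g (sym. prod.), ord ≤ 1.
∫: right-multiply L₀ by Dx.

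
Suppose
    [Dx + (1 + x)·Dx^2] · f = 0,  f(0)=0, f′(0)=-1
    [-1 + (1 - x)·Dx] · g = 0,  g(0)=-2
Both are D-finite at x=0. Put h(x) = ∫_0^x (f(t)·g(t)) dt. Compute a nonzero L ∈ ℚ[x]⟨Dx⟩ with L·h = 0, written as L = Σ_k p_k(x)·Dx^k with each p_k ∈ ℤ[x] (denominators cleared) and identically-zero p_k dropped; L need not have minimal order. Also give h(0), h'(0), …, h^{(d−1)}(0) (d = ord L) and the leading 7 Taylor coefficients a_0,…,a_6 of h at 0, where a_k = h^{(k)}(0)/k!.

L = Dx + (1 + 3·x)·Dx^2 + (-1 + x^2)·Dx^3  (order 3).
h: a_k = 0, 0, 1, 1/3, 5/12, 7/30, 47/180, …
ICs: h(0) = 0, h′(0) = 0, h′′(0) = 2.

f: a_k = 0, -1, 1/2, -1/3, 1/4, -1/5, 1/6, …
g: a_k = -2, -2, -2, -2, -2, -2, -2, …
Sym-product of L_f,L_g gives L₀ (≤ ord 2).
h=∫h₀ ⇒ L = L₀·Dx.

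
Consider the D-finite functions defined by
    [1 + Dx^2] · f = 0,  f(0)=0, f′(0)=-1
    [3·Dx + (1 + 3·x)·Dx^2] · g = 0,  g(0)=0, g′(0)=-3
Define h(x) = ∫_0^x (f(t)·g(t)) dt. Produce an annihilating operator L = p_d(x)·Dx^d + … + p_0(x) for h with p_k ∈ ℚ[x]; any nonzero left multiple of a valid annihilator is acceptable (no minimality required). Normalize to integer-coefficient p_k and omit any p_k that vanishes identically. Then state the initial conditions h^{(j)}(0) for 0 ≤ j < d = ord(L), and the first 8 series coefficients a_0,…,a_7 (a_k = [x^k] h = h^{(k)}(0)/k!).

f: a_k = 0, -1, 0, 1/6, 0, -1/120, 0, 1/5040, …
g: a_k = 0, -3, 9/2, -9, 81/4, -243/5, 243/2, -2187/7, …
L₀ := L_f ⊗_s L_g (sym. prod.), ord ≤ 4.
h=∫₀ˣh₀: take L = L₀·Dx.
L = (-203 - 222·x - 189·x^2 + 432·x^3 + 324·x^4)·Dx + (-84 - 108·x + 648·x^2 + 648·x^3)·Dx^2 + (-208 - 228·x - 54·x^2 + 864·x^3 + 648·x^4)·Dx^3 + (-84 - 108·x + 648·x^2 + 648·x^3)·Dx^4 + (-5 - 6·x + 135·x^2 + 432·x^3 + 324·x^4)·Dx^5  (order 5).
h: a_k = 0, 0, 0, 1, -9/8, 17/10, -13/4, 377/56, …
ICs: h(0) = 0, h′(0) = 0, h′′(0) = 0, h′′′(0) = 6, h′′′′(0) = -27.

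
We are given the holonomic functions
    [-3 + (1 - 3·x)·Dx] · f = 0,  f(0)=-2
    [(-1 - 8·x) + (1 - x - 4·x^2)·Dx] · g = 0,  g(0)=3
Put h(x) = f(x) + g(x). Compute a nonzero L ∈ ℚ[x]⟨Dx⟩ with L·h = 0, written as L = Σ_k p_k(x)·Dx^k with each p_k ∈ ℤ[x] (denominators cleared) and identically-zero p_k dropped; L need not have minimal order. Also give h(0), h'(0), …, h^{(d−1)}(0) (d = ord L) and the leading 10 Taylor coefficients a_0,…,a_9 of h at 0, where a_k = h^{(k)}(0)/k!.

L = (6 - 72·x + 144·x^2 - 144·x^3) + (4 - 84·x^2 + 252·x^3 - 288·x^4)·Dx + (-1 + 8·x - 21·x^2 + 8·x^3 + 54·x^4 - 72·x^5)·Dx^2  (order 2).
h: a_k = 1, -3, -3, -27, -75, -291, -915, -3051, -9627, -30579, …
ICs: h(0) = 1, h′(0) = -3.

f: a_k = -2, -6, -18, -54, -162, -486, -1458, -4374, -13122, -39366, …
g: a_k = 3, 3, 15, 27, 87, 195, 543, 1323, 3495, 8787, …
h₀=f+g: left-lcm gives L₀, ord ≤ 2.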